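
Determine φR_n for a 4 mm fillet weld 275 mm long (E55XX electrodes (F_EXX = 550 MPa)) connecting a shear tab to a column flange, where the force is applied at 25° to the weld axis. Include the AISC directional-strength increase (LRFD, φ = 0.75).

φR_n ≈ 219 kN

t_e = 0.707 × 4 = 2.828 mm; A_we = 2.828 × 275 = 777.7 mm².
Directional factor: 1.0 + 0.5 sin^1.5(25°) = 1.137.
F_nw = 0.6 × 550 × 1.137 = 375.3 MPa.
φR_n = 0.75 × 375.3 × 777.7 × 10⁻³ = 218.9 kN.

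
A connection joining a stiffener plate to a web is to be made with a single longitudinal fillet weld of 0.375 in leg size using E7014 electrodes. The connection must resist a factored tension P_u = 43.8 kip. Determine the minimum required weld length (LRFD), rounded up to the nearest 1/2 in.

L = 5.5 in

E70XX → F_EXX = 70 ksi.
Throat t_e = 0.707 × 0.375 = 0.2651 in.
φr_n = 0.75 × 0.6 × 70 × 0.2651 = 8.351 kip/in.
L_req = P_u / φr_n = 43.8 / 8.351 = 5.245 in total.
Round up → use L = 5.5 in.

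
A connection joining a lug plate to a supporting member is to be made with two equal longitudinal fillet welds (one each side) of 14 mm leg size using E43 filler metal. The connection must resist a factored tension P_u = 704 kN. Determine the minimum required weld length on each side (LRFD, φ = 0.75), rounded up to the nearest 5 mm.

E43XX → F_EXX = 430 MPa.
Throat t_e = 0.707 × 14 = 9.898 mm.
φr_n = 0.75 × 0.6 × 430 × 9.898 × 10⁻³ = 1.915 kN/mm.
L_req = P_u / φr_n = 704 / 1.915 = 367.6 mm total.
Per side: 367.6 / 2 = 183.8 mm.
Round up → use L = 185 mm on each side.

L = 185 mm on each side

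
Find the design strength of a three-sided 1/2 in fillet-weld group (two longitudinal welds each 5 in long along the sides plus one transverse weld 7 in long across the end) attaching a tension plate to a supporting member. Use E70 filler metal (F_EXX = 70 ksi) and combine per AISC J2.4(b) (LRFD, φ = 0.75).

φR_n ≈ 212 kip

t_e = 0.707 × 0.5 = 0.3535 in.
R_nwl = 0.6 × 70 × 0.3535 × 10 = 148.5 kip (longitudinal, 2 welds).
R_nwt = 0.6 × 70 × 0.3535 × 7 = 103.9 kip (transverse, base value).
(i) R_nwl + R_nwt = 252.4 kip; (ii) 0.85 R_nwl + 1.5 R_nwt = 282.1 kip.
R_n = max = 282.1 kip [governs: (ii)]; φR_n = 211.6 kip.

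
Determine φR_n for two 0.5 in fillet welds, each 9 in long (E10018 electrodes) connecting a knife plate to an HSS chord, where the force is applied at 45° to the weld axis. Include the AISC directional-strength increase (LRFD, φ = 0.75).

E100XX → F_EXX = 100 ksi.
t_e = 0.707 × 0.5 = 0.3535 in; A_we = 0.3535 × 18 = 6.363 in².
Directional factor: 1.0 + 0.5 sin^1.5(45°) = 1.297.
F_nw = 0.6 × 100 × 1.297 = 77.84 ksi.
φR_n = 0.75 × 77.84 × 6.363 = 371.5 kips.

φR_n ≈ 371 kips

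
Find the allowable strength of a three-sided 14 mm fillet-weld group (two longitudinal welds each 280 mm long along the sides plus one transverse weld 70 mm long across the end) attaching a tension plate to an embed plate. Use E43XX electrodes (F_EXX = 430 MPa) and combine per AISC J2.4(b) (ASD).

R_n/Ω ≈ 804 kN

t_e = 0.707 × 14 = 9.898 mm.
R_nwl = 0.6 × 430 × 9.898 × 560 × 10⁻³ = 1430 kN (longitudinal, 2 welds).
R_nwt = 0.6 × 430 × 9.898 × 70 × 10⁻³ = 178.8 kN (transverse, base value).
(i) R_nwl + R_nwt = 1609 kN; (ii) 0.85 R_nwl + 1.5 R_nwt = 1484 kN.
R_n = max = 1609 kN [governs: (i)]; R_n/Ω = 804.4 kN.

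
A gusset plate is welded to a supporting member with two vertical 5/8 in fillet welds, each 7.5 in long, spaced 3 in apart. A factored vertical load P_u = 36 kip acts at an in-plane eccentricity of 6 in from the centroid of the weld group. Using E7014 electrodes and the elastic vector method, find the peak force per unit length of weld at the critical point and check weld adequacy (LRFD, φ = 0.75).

f_max ≈ 9.54 kip/in; adequate

E70XX → F_EXX = 70 ksi.
Total weld length L_w = 15 in. Treat welds as unit-width lines.
Polar moment about centroid: J = 2[d³/12 + d(b/2)²] = 2[7.5³/12 + 7.5×1.5²] = 104.1 in³.
Direct shear f_v = P/L_w = 36 / 15 = 2.4 kip/in (vertical).
Torsion M = P·e = 36 × 6 = 216 kip·in.
Critical point at (x, y) = (1.5, 3.75) from centroid. f_tx = M·y/J = 7.784 kip/in; f_ty = M·x/J = 3.114 kip/in.
Resultant f_max = √[f_tx² + (f_v + f_ty)²] = √[7.784² + (2.4 + 3.114)²] = 9.539 kip/in.
Capacity per unit length: φr_n = 0.75 × 0.6 × 70 × (0.707 × 0.625) = 13.92 kip/in.
9.539 ≤ 13.92 → adequate.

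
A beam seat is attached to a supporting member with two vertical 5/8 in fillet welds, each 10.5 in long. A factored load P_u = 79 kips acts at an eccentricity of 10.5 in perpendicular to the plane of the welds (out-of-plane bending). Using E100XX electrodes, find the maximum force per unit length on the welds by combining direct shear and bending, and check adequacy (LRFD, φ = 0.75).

E100XX → F_EXX = 100 ksi.
L_w = 2 × 10.5 = 21 in; section modulus (unit throat) S = 2 × L²/6 = 36.75 in².
Direct shear f_v = P/L_w = 79/21 = 3.762 kip/in.
Moment M = P × e = 79 × 10.5 = 829.5 kip·in; bending f_b = M/S = 22.57 kip/in.
f_max = √(f_v² + f_b²) = √(3.762² + 22.57²) = 22.88 kip/in.
φr_n = 0.75 × 0.6 × 100 × (0.707 × 0.625) = 19.88 kip/in → NOT adequate.

f_max ≈ 22.9 kip/in; NOT adequate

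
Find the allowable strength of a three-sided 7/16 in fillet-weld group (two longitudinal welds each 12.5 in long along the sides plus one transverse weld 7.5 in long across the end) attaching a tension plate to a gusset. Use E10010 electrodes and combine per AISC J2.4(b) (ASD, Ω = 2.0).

E100XX → F_EXX = 100 ksi.
t_e = 0.707 × 0.4375 = 0.3093 in.
R_nwl = 0.6 × 100 × 0.3093 × 25 = 464 kips (longitudinal, 2 welds).
R_nwt = 0.6 × 100 × 0.3093 × 7.5 = 139.2 kips (transverse, base value).
(i) R_nwl + R_nwt = 603.2 kips; (ii) 0.85 R_nwl + 1.5 R_nwt = 603.2 kips.
R_n = max = 603.2 kips [governs: (ii)]; R_n/Ω = 301.6 kips.

R_n/Ω ≈ 302 kips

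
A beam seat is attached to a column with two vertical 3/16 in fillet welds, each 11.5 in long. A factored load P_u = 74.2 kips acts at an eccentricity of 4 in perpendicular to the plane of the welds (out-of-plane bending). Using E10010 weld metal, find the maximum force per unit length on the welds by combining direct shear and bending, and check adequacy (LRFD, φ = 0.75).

f_max ≈ 7.47 kip/in; NOT adequate

E100XX → F_EXX = 100 ksi.
L_w = 2 × 11.5 = 23 in; section modulus (unit throat) S = 2 × L²/6 = 44.08 in².
Direct shear f_v = P/L_w = 74.2/23 = 3.226 kip/in.
Moment M = P × e = 74.2 × 4 = 296.8 kip·in; bending f_b = M/S = 6.733 kip/in.
f_max = √(f_v² + f_b²) = √(3.226² + 6.733²) = 7.466 kip/in.
φr_n = 0.75 × 0.6 × 100 × (0.707 × 0.1875) = 5.965 kip/in → NOT adequate.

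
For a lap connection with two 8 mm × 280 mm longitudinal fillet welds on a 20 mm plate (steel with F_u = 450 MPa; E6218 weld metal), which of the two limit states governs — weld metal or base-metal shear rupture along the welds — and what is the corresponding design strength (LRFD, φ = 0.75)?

E62XX → F_EXX = 620 MPa.
t_e = 0.707 × 8 = 5.656 mm; L = 560 mm.
Weld metal: φR_n = 0.75 × 0.6 × 620 × 5.656 × 560 × 10⁻³ = 883.7 kN.
Base metal (shear rupture): φR_n = 0.75 × 0.6 × 450 × 20 × 560 × 10⁻³ = 2268 kN.
Governing: weld metal.

φR_n ≈ 884 kN (weld metal governs)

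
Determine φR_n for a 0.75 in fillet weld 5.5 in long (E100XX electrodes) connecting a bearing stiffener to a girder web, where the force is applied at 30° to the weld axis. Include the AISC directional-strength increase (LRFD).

φR_n ≈ 154 kip

E100XX → F_EXX = 100 ksi.
t_e = 0.707 × 0.75 = 0.5302 in; A_we = 0.5302 × 5.5 = 2.916 in².
Directional factor: 1.0 + 0.5 sin^1.5(30°) = 1.177.
F_nw = 0.6 × 100 × 1.177 = 70.61 ksi.
φR_n = 0.75 × 70.61 × 2.916 = 154.4 kip.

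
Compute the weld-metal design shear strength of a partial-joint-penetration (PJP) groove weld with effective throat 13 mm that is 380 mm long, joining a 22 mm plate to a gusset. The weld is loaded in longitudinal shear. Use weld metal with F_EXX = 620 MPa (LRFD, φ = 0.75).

φR_n ≈ 1380 kN

Effective throat (given) t_e = 13 mm.
A_we = 13 × 380 = 4940 mm².
F_nw = 0.6 F_EXX = 372 MPa.
φR_n = 0.75 × 372 × 4940 × 10⁻³ = 1378 kN.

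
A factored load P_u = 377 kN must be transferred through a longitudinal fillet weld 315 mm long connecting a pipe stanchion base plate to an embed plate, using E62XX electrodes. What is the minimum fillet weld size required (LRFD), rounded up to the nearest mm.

w = 7 mm

E62XX → F_EXX = 620 MPa.
Total weld length L = 315 mm.
Required throat t_e = P_u / (φ × 0.6 F_EXX × L) = 377 / (0.75 × 0.6 × 620 × 315 × 10⁻³) = 4.29 mm.
Required leg w = t_e / 0.707 = 6.067 mm → use 7 mm.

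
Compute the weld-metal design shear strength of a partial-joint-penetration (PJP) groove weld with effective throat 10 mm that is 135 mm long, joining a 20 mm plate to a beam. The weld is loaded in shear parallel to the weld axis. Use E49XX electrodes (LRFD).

E49XX → F_EXX = 490 MPa.
Effective throat (given) t_e = 10 mm.
A_we = 10 × 135 = 1350 mm².
F_nw = 0.6 F_EXX = 294 MPa.
φR_n = 0.75 × 294 × 1350 × 10⁻³ = 297.7 kN.

φR_n ≈ 298 kN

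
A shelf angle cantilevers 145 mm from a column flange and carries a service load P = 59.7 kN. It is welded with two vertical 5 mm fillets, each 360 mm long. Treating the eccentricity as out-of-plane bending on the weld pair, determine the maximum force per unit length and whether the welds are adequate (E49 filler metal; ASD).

E49XX → F_EXX = 490 MPa.
L_w = 2 × 360 = 720 mm; section modulus (unit throat) S = 2 × L²/6 = 43200 mm².
Direct shear f_v = P/L_w = 59.7×10³/720 = 82.92 N/mm.
Moment M = P × e = 59.7×10³ × 145 = 8656500 N·mm; bending f_b = M/S = 200.4 N/mm.
f_max = √(f_v² + f_b²) = √(82.92² + 200.4²) = 216.9 N/mm.
r_n/Ω = (1/2.0) × 0.6 × 490 × (0.707 × 5) = 519.6 N/mm → adequate.

f_max ≈ 217 N/mm; adequate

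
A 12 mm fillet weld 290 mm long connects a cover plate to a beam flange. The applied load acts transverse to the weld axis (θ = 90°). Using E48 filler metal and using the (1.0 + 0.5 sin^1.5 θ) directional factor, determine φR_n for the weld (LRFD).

φR_n ≈ 797 kN

E48XX → F_EXX = 480 MPa.
t_e = 0.707 × 12 = 8.484 mm; A_we = 8.484 × 290 = 2460 mm².
Directional factor: 1.0 + 0.5 sin^1.5(90°) = 1.5.
F_nw = 0.6 × 480 × 1.5 = 432 MPa.
φR_n = 0.75 × 432 × 2460 × 10⁻³ = 797.2 kN.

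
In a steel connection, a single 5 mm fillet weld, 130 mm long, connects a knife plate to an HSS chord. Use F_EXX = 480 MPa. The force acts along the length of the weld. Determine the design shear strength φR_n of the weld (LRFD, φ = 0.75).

φR_n ≈ 99.3 kN

Effective throat t_e = 0.707 × 5 = 3.535 mm.
Total length L = 130 mm; A_we = 3.535 × 130 = 459.5 mm².
F_nw = 0.6 F_EXX = 0.6 × 480 = 288 MPa.
φR_n = 0.75 × 288 × 459.5 × 10⁻³ = 99.26 kN.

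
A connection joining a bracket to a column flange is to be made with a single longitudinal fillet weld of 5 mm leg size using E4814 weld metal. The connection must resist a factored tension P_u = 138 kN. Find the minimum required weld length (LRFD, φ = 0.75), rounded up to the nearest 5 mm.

L = 185 mm

E48XX → F_EXX = 480 MPa.
Throat t_e = 0.707 × 5 = 3.535 mm.
φr_n = 0.75 × 0.6 × 480 × 3.535 × 10⁻³ = 0.7636 kN/mm.
L_req = P_u / φr_n = 138 / 0.7636 = 180.7 mm total.
Round up → use L = 185 mm.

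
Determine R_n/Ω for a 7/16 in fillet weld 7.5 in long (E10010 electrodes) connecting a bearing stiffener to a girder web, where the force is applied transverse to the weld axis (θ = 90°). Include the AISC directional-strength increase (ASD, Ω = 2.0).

E100XX → F_EXX = 100 ksi.
t_e = 0.707 × 0.4375 = 0.3093 in; A_we = 0.3093 × 7.5 = 2.32 in².
Directional factor: 1.0 + 0.5 sin^1.5(90°) = 1.5.
F_nw = 0.6 × 100 × 1.5 = 90 ksi.
R_n/Ω = (90 × 2.32) / 2.0 = 104.4 kip.

R_n/Ω ≈ 104 kip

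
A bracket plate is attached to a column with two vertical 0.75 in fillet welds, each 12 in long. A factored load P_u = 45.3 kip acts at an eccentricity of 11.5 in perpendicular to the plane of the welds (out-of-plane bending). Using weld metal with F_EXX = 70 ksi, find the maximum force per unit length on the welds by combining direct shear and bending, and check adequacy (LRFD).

L_w = 2 × 12 = 24 in; section modulus (unit throat) S = 2 × L²/6 = 48 in².
Direct shear f_v = P/L_w = 45.3/24 = 1.887 kip/in.
Moment M = P × e = 45.3 × 11.5 = 520.95 kip·in; bending f_b = M/S = 10.85 kip/in.
f_max = √(f_v² + f_b²) = √(1.887² + 10.85²) = 11.02 kip/in.
φr_n = 0.75 × 0.6 × 70 × (0.707 × 0.75) = 16.7 kip/in → adequate.

f_max ≈ 11 kip/in; adequate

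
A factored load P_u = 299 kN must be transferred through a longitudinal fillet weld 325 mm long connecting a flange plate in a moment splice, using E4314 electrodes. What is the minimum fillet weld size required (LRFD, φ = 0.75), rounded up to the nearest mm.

w = 7 mm

E43XX → F_EXX = 430 MPa.
Total weld length L = 325 mm.
Required throat t_e = P_u / (φ × 0.6 F_EXX × L) = 299 / (0.75 × 0.6 × 430 × 325 × 10⁻³) = 4.755 mm.
Required leg w = t_e / 0.707 = 6.725 mm → use 7 mm.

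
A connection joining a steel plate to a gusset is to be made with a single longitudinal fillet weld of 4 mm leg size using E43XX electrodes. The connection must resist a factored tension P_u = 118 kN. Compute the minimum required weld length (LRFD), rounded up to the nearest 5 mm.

L = 220 mm

E43XX → F_EXX = 430 MPa.
Throat t_e = 0.707 × 4 = 2.828 mm.
φr_n = 0.75 × 0.6 × 430 × 2.828 × 10⁻³ = 0.5472 kN/mm.
L_req = P_u / φr_n = 118 / 0.5472 = 215.6 mm total.
Round up → use L = 220 mm.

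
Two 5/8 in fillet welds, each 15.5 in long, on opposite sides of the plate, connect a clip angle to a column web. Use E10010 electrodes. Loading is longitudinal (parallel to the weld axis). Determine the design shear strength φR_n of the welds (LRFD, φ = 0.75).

E100XX → F_EXX = 100 ksi.
Effective throat t_e = 0.707 × 0.625 = 0.4419 in.
Total length L = 31 in; A_we = 0.4419 × 31 = 13.7 in².
F_nw = 0.6 F_EXX = 0.6 × 100 = 60 ksi.
φR_n = 0.75 × 60 × 13.7 = 616.4 kips.

φR_n ≈ 616 kips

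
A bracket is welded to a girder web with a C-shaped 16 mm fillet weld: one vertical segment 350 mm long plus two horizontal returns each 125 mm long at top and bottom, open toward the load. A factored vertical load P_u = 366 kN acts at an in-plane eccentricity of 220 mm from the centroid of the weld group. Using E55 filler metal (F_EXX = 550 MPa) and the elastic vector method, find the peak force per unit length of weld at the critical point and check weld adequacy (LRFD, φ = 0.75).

f_max ≈ 1720 N/mm; adequate

Total weld length L_w = 600 mm. Treat welds as unit-width lines.
Centroid: x̄ = 2×125×62.5 / 600 = 26.04 mm from the vertical weld.
Polar moment about centroid: J = I_x + I_y = [350³/12 + 2×125×175²] + [350×26.04² + 2(125³/12 + 125×36.46²)] = 12120000 mm³.
Direct shear f_v = P/L_w = 366×10³ / 600 = 610 N/mm (vertical).
Torsion M = P·e = 366×10³ × 220 = 80520000 N·mm.
Critical point at (x, y) = (98.96, 175) from centroid. f_tx = M·y/J = 1162 N/mm; f_ty = M·x/J = 657.2 N/mm.
Resultant f_max = √[f_tx² + (f_v + f_ty)²] = √[1162² + (610 + 657.2)²] = 1719 N/mm.
Capacity per unit length: φr_n = 0.75 × 0.6 × 550 × (0.707 × 16) = 2800 N/mm.
1719 ≤ 2800 → adequate.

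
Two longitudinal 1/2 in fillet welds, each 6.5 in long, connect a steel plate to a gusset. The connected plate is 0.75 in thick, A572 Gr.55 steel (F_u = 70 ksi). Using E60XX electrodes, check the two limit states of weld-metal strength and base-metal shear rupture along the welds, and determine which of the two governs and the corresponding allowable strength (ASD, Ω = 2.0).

E60XX → F_EXX = 60 ksi.
t_e = 0.707 × 0.5 = 0.3535 in; L = 13 in.
Weld metal: R_n/Ω = (1/2.0) × 0.6 × 60 × 0.3535 × 13 = 82.72 kip.
Base metal (shear rupture): R_n/Ω = (1/2.0) × 0.6 × 70 × 0.75 × 13 = 204.8 kip.
Governing: weld metal.

R_n/Ω ≈ 82.7 kip (weld metal governs)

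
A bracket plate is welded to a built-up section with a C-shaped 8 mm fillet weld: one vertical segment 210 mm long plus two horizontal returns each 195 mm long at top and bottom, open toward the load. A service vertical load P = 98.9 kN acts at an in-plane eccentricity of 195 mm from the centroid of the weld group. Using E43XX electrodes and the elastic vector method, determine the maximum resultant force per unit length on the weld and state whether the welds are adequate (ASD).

f_max ≈ 565 N/mm; adequate

E43XX → F_EXX = 430 MPa.
Total weld length L_w = 600 mm. Treat welds as unit-width lines.
Centroid: x̄ = 2×195×97.5 / 600 = 63.38 mm from the vertical weld.
Polar moment about centroid: J = I_x + I_y = [210³/12 + 2×195×105²] + [210×63.38² + 2(195³/12 + 195×34.12²)] = 7605000 mm³.
Direct shear f_v = P/L_w = 98.9×10³ / 600 = 164.8 N/mm (vertical).
Torsion M = P·e = 98.9×10³ × 195 = 19286000 N·mm.
Critical point at (x, y) = (131.6, 105) from centroid. f_tx = M·y/J = 266.3 N/mm; f_ty = M·x/J = 333.8 N/mm.
Resultant f_max = √[f_tx² + (f_v + f_ty)²] = √[266.3² + (164.8 + 333.8)²] = 565.3 N/mm.
Capacity per unit length: r_n/Ω = (1/2.0) × 0.6 × 430 × (0.707 × 8) = 729.6 N/mm.
565.3 ≤ 729.6 → adequate.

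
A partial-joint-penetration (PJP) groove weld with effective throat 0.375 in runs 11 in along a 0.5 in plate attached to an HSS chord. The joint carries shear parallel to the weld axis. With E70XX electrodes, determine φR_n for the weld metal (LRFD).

E70XX → F_EXX = 70 ksi.
Effective throat (given) t_e = 0.375 in.
A_we = 0.375 × 11 = 4.125 in².
F_nw = 0.6 F_EXX = 42 ksi.
φR_n = 0.75 × 42 × 4.125 = 129.9 kip.

φR_n ≈ 130 kip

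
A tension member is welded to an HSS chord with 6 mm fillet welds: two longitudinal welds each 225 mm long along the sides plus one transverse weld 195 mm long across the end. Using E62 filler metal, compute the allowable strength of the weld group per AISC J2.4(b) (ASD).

R_n/Ω ≈ 533 kN

E62XX → F_EXX = 620 MPa.
t_e = 0.707 × 6 = 4.242 mm.
R_nwl = 0.6 × 620 × 4.242 × 450 × 10⁻³ = 710.1 kN (longitudinal, 2 welds).
R_nwt = 0.6 × 620 × 4.242 × 195 × 10⁻³ = 307.7 kN (transverse, base value).
(i) R_nwl + R_nwt = 1018 kN; (ii) 0.85 R_nwl + 1.5 R_nwt = 1065 kN.
R_n = max = 1065 kN [governs: (ii)]; R_n/Ω = 532.6 kN.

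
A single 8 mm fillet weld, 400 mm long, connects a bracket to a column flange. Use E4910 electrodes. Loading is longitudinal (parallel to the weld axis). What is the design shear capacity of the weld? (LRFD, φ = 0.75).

φR_n ≈ 499 kN

E49XX → F_EXX = 490 MPa.
Effective throat t_e = 0.707 × 8 = 5.656 mm.
Total length L = 400 mm; A_we = 5.656 × 400 = 2262 mm².
F_nw = 0.6 F_EXX = 0.6 × 490 = 294 MPa.
φR_n = 0.75 × 294 × 2262 × 10⁻³ = 498.9 kN.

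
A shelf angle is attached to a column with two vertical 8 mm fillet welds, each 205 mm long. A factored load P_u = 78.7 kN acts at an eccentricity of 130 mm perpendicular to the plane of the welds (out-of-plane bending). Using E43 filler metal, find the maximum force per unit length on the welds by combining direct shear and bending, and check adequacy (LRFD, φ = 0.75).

f_max ≈ 755 N/mm; adequate

E43XX → F_EXX = 430 MPa.
L_w = 2 × 205 = 410 mm; section modulus (unit throat) S = 2 × L²/6 = 14010 mm².
Direct shear f_v = P/L_w = 78.7×10³/410 = 192 N/mm.
Moment M = P × e = 78.7×10³ × 130 = 10231000 N·mm; bending f_b = M/S = 730.4 N/mm.
f_max = √(f_v² + f_b²) = √(192² + 730.4²) = 755.2 N/mm.
φr_n = 0.75 × 0.6 × 430 × (0.707 × 8) = 1094 N/mm → adequate.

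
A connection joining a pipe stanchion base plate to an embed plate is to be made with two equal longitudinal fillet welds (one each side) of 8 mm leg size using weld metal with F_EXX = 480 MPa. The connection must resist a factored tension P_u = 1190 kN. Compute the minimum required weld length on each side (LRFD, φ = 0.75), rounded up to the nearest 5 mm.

Throat t_e = 0.707 × 8 = 5.656 mm.
φr_n = 0.75 × 0.6 × 480 × 5.656 × 10⁻³ = 1.222 kN/mm.
L_req = P_u / φr_n = 1190 / 1.222 = 974.1 mm total.
Per side: 974.1 / 2 = 487 mm.
Round up → use L = 490 mm on each side.

L = 490 mm on each side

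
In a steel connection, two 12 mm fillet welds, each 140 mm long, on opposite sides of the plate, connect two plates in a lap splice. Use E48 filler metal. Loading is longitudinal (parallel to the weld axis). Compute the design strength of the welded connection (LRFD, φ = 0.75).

E48XX → F_EXX = 480 MPa.
Effective throat t_e = 0.707 × 12 = 8.484 mm.
Total length L = 280 mm; A_we = 8.484 × 280 = 2376 mm².
F_nw = 0.6 F_EXX = 0.6 × 480 = 288 MPa.
φR_n = 0.75 × 288 × 2376 × 10⁻³ = 513.1 kN.

φR_n ≈ 513 kN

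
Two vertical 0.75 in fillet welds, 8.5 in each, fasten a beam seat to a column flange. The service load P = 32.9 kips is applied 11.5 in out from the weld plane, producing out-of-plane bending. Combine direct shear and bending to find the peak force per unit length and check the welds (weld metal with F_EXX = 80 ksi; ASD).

L_w = 2 × 8.5 = 17 in; section modulus (unit throat) S = 2 × L²/6 = 24.08 in².
Direct shear f_v = P/L_w = 32.9/17 = 1.935 kip/in.
Moment M = P × e = 32.9 × 11.5 = 378.35 kip·in; bending f_b = M/S = 15.71 kip/in.
f_max = √(f_v² + f_b²) = √(1.935² + 15.71²) = 15.83 kip/in.
r_n/Ω = (1/2.0) × 0.6 × 80 × (0.707 × 0.75) = 12.73 kip/in → NOT adequate.

f_max ≈ 15.8 kip/in; NOT adequate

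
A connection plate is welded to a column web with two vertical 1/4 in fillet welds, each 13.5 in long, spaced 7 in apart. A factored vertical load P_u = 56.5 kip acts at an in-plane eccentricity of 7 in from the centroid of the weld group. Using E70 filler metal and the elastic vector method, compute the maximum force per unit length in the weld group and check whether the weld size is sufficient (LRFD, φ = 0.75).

E70XX → F_EXX = 70 ksi.
Total weld length L_w = 27 in. Treat welds as unit-width lines.
Polar moment about centroid: J = 2[d³/12 + d(b/2)²] = 2[13.5³/12 + 13.5×3.5²] = 740.8 in³.
Direct shear f_v = P/L_w = 56.5 / 27 = 2.093 kip/in (vertical).
Torsion M = P·e = 56.5 × 7 = 395.5 kip·in.
Critical point at (x, y) = (3.5, 6.75) from centroid. f_tx = M·y/J = 3.604 kip/in; f_ty = M·x/J = 1.869 kip/in.
Resultant f_max = √[f_tx² + (f_v + f_ty)²] = √[3.604² + (2.093 + 1.869)²] = 5.355 kip/in.
Capacity per unit length: φr_n = 0.75 × 0.6 × 70 × (0.707 × 0.25) = 5.568 kip/in.
5.355 ≤ 5.568 → adequate.

f_max ≈ 5.36 kip/in; adequate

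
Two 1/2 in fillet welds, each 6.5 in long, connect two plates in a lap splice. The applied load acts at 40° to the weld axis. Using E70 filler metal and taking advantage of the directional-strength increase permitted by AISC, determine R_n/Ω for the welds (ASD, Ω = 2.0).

E70XX → F_EXX = 70 ksi.
t_e = 0.707 × 0.5 = 0.3535 in; A_we = 0.3535 × 13 = 4.595 in².
Directional factor: 1.0 + 0.5 sin^1.5(40°) = 1.258.
F_nw = 0.6 × 70 × 1.258 = 52.82 ksi.
R_n/Ω = (52.82 × 4.595) / 2.0 = 121.4 kip.

R_n/Ω ≈ 121 kip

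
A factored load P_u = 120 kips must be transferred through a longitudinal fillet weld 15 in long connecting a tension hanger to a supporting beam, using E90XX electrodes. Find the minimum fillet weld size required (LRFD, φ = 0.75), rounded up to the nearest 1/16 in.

E90XX → F_EXX = 90 ksi.
Total weld length L = 15 in.
Required throat t_e = P_u / (φ × 0.6 F_EXX × L) = 120 / (0.75 × 0.6 × 90 × 15) = 0.1975 in.
Required leg w = t_e / 0.707 = 0.2794 in → use 5/16 in.

w = 5/16 in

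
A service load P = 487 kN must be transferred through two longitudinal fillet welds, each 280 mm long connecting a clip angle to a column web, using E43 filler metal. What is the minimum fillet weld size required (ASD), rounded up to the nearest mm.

w = 10 mm

E43XX → F_EXX = 430 MPa.
Total weld length L = 560 mm.
Required throat t_e = P × Ω / (0.6 F_EXX × L) = 487 × 2.0 / (0.6 × 430 × 560 × 10⁻³) = 6.741 mm.
Required leg w = t_e / 0.707 = 9.535 mm → use 10 mm.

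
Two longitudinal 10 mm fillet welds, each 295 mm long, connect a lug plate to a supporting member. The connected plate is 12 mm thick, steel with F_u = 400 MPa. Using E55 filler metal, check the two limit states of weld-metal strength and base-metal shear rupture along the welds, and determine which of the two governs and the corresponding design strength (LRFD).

φR_n ≈ 1030 kN (weld metal governs)

E55XX → F_EXX = 550 MPa.
t_e = 0.707 × 10 = 7.07 mm; L = 590 mm.
Weld metal: φR_n = 0.75 × 0.6 × 550 × 7.07 × 590 × 10⁻³ = 1032 kN.
Base metal (shear rupture): φR_n = 0.75 × 0.6 × 400 × 12 × 590 × 10⁻³ = 1274 kN.
Governing: weld metal.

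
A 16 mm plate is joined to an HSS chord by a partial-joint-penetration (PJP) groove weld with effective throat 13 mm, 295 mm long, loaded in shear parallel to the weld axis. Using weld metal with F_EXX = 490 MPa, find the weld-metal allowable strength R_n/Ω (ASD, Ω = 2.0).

Effective throat (given) t_e = 13 mm.
A_we = 13 × 295 = 3835 mm².
F_nw = 0.6 F_EXX = 294 MPa.
R_n/Ω = (294 × 3835) / 2.0 × 10⁻³ = 563.7 kN.

R_n/Ω ≈ 564 kN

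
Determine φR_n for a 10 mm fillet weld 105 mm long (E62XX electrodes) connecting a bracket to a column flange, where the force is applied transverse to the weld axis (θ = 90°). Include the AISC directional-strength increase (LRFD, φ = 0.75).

E62XX → F_EXX = 620 MPa.
t_e = 0.707 × 10 = 7.07 mm; A_we = 7.07 × 105 = 742.3 mm².
Directional factor: 1.0 + 0.5 sin^1.5(90°) = 1.5.
F_nw = 0.6 × 620 × 1.5 = 558 MPa.
φR_n = 0.75 × 558 × 742.3 × 10⁻³ = 310.7 kN.

φR_n ≈ 311 kN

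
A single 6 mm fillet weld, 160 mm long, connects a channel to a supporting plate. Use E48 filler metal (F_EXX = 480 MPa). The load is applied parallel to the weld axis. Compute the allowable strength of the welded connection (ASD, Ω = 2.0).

R_n/Ω ≈ 97.7 kN

Effective throat t_e = 0.707 × 6 = 4.242 mm.
Total length L = 160 mm; A_we = 4.242 × 160 = 678.7 mm².
F_nw = 0.6 F_EXX = 0.6 × 480 = 288 MPa.
R_n = 288 × 678.7 × 10⁻³ = 195.5 kN; R_n/Ω = 195.5/2.0 = 97.74 kN.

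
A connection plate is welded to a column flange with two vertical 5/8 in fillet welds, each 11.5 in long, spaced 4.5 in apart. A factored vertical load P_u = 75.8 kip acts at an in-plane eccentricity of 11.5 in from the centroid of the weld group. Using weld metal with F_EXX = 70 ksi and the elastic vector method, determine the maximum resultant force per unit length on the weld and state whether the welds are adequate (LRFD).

f_max ≈ 16 kip/in; NOT adequate

Total weld length L_w = 23 in. Treat welds as unit-width lines.
Polar moment about centroid: J = 2[d³/12 + d(b/2)²] = 2[11.5³/12 + 11.5×2.25²] = 369.9 in³.
Direct shear f_v = P/L_w = 75.8 / 23 = 3.296 kip/in (vertical).
Torsion M = P·e = 75.8 × 11.5 = 871.7 kip·in.
Critical point at (x, y) = (2.25, 5.75) from centroid. f_tx = M·y/J = 13.55 kip/in; f_ty = M·x/J = 5.302 kip/in.
Resultant f_max = √[f_tx² + (f_v + f_ty)²] = √[13.55² + (3.296 + 5.302)²] = 16.05 kip/in.
Capacity per unit length: φr_n = 0.75 × 0.6 × 70 × (0.707 × 0.625) = 13.92 kip/in.
16.05 > 13.92 → NOT adequate.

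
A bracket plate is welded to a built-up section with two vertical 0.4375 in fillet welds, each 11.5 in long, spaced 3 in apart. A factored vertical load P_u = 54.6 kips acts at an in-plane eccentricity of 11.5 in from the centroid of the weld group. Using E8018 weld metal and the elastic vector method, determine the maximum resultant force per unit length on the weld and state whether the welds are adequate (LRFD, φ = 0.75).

E80XX → F_EXX = 80 ksi.
Total weld length L_w = 23 in. Treat welds as unit-width lines.
Polar moment about centroid: J = 2[d³/12 + d(b/2)²] = 2[11.5³/12 + 11.5×1.5²] = 305.2 in³.
Direct shear f_v = P/L_w = 54.6 / 23 = 2.374 kip/in (vertical).
Torsion M = P·e = 54.6 × 11.5 = 627.9 kip·in.
Critical point at (x, y) = (1.5, 5.75) from centroid. f_tx = M·y/J = 11.83 kip/in; f_ty = M·x/J = 3.086 kip/in.
Resultant f_max = √[f_tx² + (f_v + f_ty)²] = √[11.83² + (2.374 + 3.086)²] = 13.03 kip/in.
Capacity per unit length: φr_n = 0.75 × 0.6 × 80 × (0.707 × 0.4375) = 11.14 kip/in.
13.03 > 11.14 → NOT adequate.

f_max ≈ 13 kip/in; NOT adequate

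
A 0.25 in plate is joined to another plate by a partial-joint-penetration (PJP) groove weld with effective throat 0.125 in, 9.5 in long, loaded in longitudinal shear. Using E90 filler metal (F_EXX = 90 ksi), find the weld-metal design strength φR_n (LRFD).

φR_n ≈ 48.1 kip

Effective throat (given) t_e = 0.125 in.
A_we = 0.125 × 9.5 = 1.188 in².
F_nw = 0.6 F_EXX = 54 ksi.
φR_n = 0.75 × 54 × 1.188 = 48.09 kip.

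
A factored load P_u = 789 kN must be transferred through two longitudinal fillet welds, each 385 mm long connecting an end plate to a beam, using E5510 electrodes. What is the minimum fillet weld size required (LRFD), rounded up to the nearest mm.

w = 6 mm

E55XX → F_EXX = 550 MPa.
Total weld length L = 770 mm.
Required throat t_e = P_u / (φ × 0.6 F_EXX × L) = 789 / (0.75 × 0.6 × 550 × 770 × 10⁻³) = 4.14 mm.
Required leg w = t_e / 0.707 = 5.856 mm → use 6 mm.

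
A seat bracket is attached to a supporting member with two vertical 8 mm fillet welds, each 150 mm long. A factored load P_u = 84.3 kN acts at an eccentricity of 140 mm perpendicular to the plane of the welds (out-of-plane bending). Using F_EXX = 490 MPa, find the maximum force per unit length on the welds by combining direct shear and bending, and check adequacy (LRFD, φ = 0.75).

L_w = 2 × 150 = 300 mm; section modulus (unit throat) S = 2 × L²/6 = 7500 mm².
Direct shear f_v = P/L_w = 84.3×10³/300 = 281 N/mm.
Moment M = P × e = 84.3×10³ × 140 = 11802000 N·mm; bending f_b = M/S = 1574 N/mm.
f_max = √(f_v² + f_b²) = √(281² + 1574²) = 1598 N/mm.
φr_n = 0.75 × 0.6 × 490 × (0.707 × 8) = 1247 N/mm → NOT adequate.

f_max ≈ 1600 N/mm; NOT adequate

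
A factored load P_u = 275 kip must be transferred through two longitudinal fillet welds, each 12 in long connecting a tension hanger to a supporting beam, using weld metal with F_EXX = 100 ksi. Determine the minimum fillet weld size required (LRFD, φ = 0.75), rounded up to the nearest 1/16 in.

w = 3/8 in

Total weld length L = 24 in.
Required throat t_e = P_u / (φ × 0.6 F_EXX × L) = 275 / (0.75 × 0.6 × 100 × 24) = 0.2546 in.
Required leg w = t_e / 0.707 = 0.3602 in → use 3/8 in.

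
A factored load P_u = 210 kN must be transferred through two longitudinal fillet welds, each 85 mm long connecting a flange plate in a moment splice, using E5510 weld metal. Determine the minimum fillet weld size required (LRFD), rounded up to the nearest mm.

w = 8 mm

E55XX → F_EXX = 550 MPa.
Total weld length L = 170 mm.
Required throat t_e = P_u / (φ × 0.6 F_EXX × L) = 210 / (0.75 × 0.6 × 550 × 170 × 10⁻³) = 4.991 mm.
Required leg w = t_e / 0.707 = 7.06 mm → use 8 mm.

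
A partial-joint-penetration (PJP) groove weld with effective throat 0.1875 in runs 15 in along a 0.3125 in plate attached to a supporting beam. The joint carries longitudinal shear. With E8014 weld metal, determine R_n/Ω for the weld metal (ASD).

R_n/Ω ≈ 67.5 kip

E80XX → F_EXX = 80 ksi.
Effective throat (given) t_e = 0.1875 in.
A_we = 0.1875 × 15 = 2.812 in².
F_nw = 0.6 F_EXX = 48 ksi.
R_n/Ω = (48 × 2.812) / 2.0 = 67.5 kip.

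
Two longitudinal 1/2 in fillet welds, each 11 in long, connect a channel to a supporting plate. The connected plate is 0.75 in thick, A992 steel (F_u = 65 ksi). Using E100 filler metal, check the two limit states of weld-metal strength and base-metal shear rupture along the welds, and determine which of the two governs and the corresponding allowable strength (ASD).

R_n/Ω ≈ 233 kips (weld metal governs)

E100XX → F_EXX = 100 ksi.
t_e = 0.707 × 0.5 = 0.3535 in; L = 22 in.
Weld metal: R_n/Ω = (1/2.0) × 0.6 × 100 × 0.3535 × 22 = 233.3 kips.
Base metal (shear rupture): R_n/Ω = (1/2.0) × 0.6 × 65 × 0.75 × 22 = 321.8 kips.
Governing: weld metal.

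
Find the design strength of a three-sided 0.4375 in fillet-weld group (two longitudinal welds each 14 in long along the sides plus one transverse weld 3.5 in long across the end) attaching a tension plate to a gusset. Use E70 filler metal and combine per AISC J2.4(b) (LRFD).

φR_n ≈ 307 kip

E70XX → F_EXX = 70 ksi.
t_e = 0.707 × 0.4375 = 0.3093 in.
R_nwl = 0.6 × 70 × 0.3093 × 28 = 363.8 kip (longitudinal, 2 welds).
R_nwt = 0.6 × 70 × 0.3093 × 3.5 = 45.47 kip (transverse, base value).
(i) R_nwl + R_nwt = 409.2 kip; (ii) 0.85 R_nwl + 1.5 R_nwt = 377.4 kip.
R_n = max = 409.2 kip [governs: (i)]; φR_n = 306.9 kip.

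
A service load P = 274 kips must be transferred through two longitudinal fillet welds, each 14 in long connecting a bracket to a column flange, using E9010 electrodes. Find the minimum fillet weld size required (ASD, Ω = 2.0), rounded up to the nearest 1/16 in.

w = 9/16 in

E90XX → F_EXX = 90 ksi.
Total weld length L = 28 in.
Required throat t_e = P × Ω / (0.6 F_EXX × L) = 274 × 2.0 / (0.6 × 90 × 28) = 0.3624 in.
Required leg w = t_e / 0.707 = 0.5126 in → use 9/16 in.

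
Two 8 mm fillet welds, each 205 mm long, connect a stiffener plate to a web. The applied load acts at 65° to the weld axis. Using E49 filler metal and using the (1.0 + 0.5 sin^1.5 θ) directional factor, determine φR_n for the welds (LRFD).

E49XX → F_EXX = 490 MPa.
t_e = 0.707 × 8 = 5.656 mm; A_we = 5.656 × 410 = 2319 mm².
Directional factor: 1.0 + 0.5 sin^1.5(65°) = 1.431.
F_nw = 0.6 × 490 × 1.431 = 420.8 MPa.
φR_n = 0.75 × 420.8 × 2319 × 10⁻³ = 731.9 kN.

φR_n ≈ 732 kN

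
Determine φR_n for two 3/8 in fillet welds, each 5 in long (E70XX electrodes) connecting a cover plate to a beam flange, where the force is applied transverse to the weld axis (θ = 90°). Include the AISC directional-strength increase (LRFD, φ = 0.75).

φR_n ≈ 125 kip

E70XX → F_EXX = 70 ksi.
t_e = 0.707 × 0.375 = 0.2651 in; A_we = 0.2651 × 10 = 2.651 in².
Directional factor: 1.0 + 0.5 sin^1.5(90°) = 1.5.
F_nw = 0.6 × 70 × 1.5 = 63 ksi.
φR_n = 0.75 × 63 × 2.651 = 125.3 kip.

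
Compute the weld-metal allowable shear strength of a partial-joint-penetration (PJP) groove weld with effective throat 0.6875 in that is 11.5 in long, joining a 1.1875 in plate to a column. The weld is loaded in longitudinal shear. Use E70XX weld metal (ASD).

R_n/Ω ≈ 166 kips

E70XX → F_EXX = 70 ksi.
Effective throat (given) t_e = 0.6875 in.
A_we = 0.6875 × 11.5 = 7.906 in².
F_nw = 0.6 F_EXX = 42 ksi.
R_n/Ω = (42 × 7.906) / 2.0 = 166 kips.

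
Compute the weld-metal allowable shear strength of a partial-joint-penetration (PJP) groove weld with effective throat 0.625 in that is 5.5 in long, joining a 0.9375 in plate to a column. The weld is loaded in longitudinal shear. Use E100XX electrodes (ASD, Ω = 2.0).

R_n/Ω ≈ 103 kips

E100XX → F_EXX = 100 ksi.
Effective throat (given) t_e = 0.625 in.
A_we = 0.625 × 5.5 = 3.438 in².
F_nw = 0.6 F_EXX = 60 ksi.
R_n/Ω = (60 × 3.438) / 2.0 = 103.1 kips.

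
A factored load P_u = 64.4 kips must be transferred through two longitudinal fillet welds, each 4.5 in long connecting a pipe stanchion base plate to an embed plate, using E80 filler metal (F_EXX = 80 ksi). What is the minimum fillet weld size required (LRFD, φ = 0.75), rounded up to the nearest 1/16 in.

w = 5/16 in

Total weld length L = 9 in.
Required throat t_e = P_u / (φ × 0.6 F_EXX × L) = 64.4 / (0.75 × 0.6 × 80 × 9) = 0.1988 in.
Required leg w = t_e / 0.707 = 0.2811 in → use 5/16 in.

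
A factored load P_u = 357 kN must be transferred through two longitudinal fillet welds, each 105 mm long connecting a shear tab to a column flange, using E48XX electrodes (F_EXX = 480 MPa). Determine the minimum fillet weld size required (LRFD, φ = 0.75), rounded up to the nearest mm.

Total weld length L = 210 mm.
Required throat t_e = P_u / (φ × 0.6 F_EXX × L) = 357 / (0.75 × 0.6 × 480 × 210 × 10⁻³) = 7.87 mm.
Required leg w = t_e / 0.707 = 11.13 mm → use 12 mm.

w = 12 mm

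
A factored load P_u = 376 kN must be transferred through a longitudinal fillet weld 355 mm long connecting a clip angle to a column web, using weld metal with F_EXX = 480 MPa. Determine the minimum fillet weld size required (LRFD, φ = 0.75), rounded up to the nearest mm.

Total weld length L = 355 mm.
Required throat t_e = P_u / (φ × 0.6 F_EXX × L) = 376 / (0.75 × 0.6 × 480 × 355 × 10⁻³) = 4.903 mm.
Required leg w = t_e / 0.707 = 6.936 mm → use 7 mm.

w = 7 mm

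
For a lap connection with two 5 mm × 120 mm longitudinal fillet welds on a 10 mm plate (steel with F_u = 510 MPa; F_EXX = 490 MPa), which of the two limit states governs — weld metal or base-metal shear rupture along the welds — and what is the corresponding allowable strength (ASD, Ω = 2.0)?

R_n/Ω ≈ 125 kN (weld metal governs)

t_e = 0.707 × 5 = 3.535 mm; L = 240 mm.
Weld metal: R_n/Ω = (1/2.0) × 0.6 × 490 × 3.535 × 240 × 10⁻³ = 124.7 kN.
Base metal (shear rupture): R_n/Ω = (1/2.0) × 0.6 × 510 × 10 × 240 × 10⁻³ = 367.2 kN.
Governing: weld metal.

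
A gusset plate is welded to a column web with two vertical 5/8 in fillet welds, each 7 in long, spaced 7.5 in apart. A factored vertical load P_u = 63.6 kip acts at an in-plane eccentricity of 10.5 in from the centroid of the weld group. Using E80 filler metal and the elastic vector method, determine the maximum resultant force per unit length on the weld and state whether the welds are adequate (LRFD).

f_max ≈ 17.1 kip/in; NOT adequate

E80XX → F_EXX = 80 ksi.
Total weld length L_w = 14 in. Treat welds as unit-width lines.
Polar moment about centroid: J = 2[d³/12 + d(b/2)²] = 2[7³/12 + 7×3.75²] = 254 in³.
Direct shear f_v = P/L_w = 63.6 / 14 = 4.543 kip/in (vertical).
Torsion M = P·e = 63.6 × 10.5 = 667.8 kip·in.
Critical point at (x, y) = (3.75, 3.5) from centroid. f_tx = M·y/J = 9.2 kip/in; f_ty = M·x/J = 9.858 kip/in.
Resultant f_max = √[f_tx² + (f_v + f_ty)²] = √[9.2² + (4.543 + 9.858)²] = 17.09 kip/in.
Capacity per unit length: φr_n = 0.75 × 0.6 × 80 × (0.707 × 0.625) = 15.91 kip/in.
17.09 > 15.91 → NOT adequate.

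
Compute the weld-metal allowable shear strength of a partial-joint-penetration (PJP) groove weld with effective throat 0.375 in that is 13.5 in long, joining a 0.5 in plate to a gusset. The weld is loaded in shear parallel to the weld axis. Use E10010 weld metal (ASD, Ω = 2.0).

R_n/Ω ≈ 152 kips

E100XX → F_EXX = 100 ksi.
Effective throat (given) t_e = 0.375 in.
A_we = 0.375 × 13.5 = 5.062 in².
F_nw = 0.6 F_EXX = 60 ksi.
R_n/Ω = (60 × 5.062) / 2.0 = 151.9 kips.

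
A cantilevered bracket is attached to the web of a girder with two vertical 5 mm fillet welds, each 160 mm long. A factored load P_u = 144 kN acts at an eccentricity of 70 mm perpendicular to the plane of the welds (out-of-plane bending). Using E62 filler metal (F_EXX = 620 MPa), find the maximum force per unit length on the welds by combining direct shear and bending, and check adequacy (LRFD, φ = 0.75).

f_max ≈ 1260 N/mm; NOT adequate

L_w = 2 × 160 = 320 mm; section modulus (unit throat) S = 2 × L²/6 = 8533 mm².
Direct shear f_v = P/L_w = 144×10³/320 = 450 N/mm.
Moment M = P × e = 144×10³ × 70 = 10080000 N·mm; bending f_b = M/S = 1181 N/mm.
f_max = √(f_v² + f_b²) = √(450² + 1181²) = 1264 N/mm.
φr_n = 0.75 × 0.6 × 620 × (0.707 × 5) = 986.3 N/mm → NOT adequate.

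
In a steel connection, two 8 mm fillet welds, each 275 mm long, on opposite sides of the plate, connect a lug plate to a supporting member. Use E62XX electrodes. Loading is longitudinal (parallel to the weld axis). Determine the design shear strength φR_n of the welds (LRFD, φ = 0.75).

φR_n ≈ 868 kN

E62XX → F_EXX = 620 MPa.
Effective throat t_e = 0.707 × 8 = 5.656 mm.
Total length L = 550 mm; A_we = 5.656 × 550 = 3111 mm².
F_nw = 0.6 F_EXX = 0.6 × 620 = 372 MPa.
φR_n = 0.75 × 372 × 3111 × 10⁻³ = 867.9 kN.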